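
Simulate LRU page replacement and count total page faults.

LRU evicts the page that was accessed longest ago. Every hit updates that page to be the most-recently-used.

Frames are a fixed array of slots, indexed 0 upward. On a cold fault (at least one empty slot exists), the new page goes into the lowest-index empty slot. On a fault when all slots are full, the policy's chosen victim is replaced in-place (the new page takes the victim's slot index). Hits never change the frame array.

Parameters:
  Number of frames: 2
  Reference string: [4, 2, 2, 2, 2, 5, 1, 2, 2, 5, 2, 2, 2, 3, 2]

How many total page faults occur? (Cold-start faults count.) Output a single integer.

Answer: 7

Derivation:
Step 0: ref 4 → FAULT, frames=[4,-]
Step 1: ref 2 → FAULT, frames=[4,2]
Step 2: ref 2 → HIT, frames=[4,2]
Step 3: ref 2 → HIT, frames=[4,2]
Step 4: ref 2 → HIT, frames=[4,2]
Step 5: ref 5 → FAULT (evict 4), frames=[5,2]
Step 6: ref 1 → FAULT (evict 2), frames=[5,1]
Step 7: ref 2 → FAULT (evict 5), frames=[2,1]
Step 8: ref 2 → HIT, frames=[2,1]
Step 9: ref 5 → FAULT (evict 1), frames=[2,5]
Step 10: ref 2 → HIT, frames=[2,5]
Step 11: ref 2 → HIT, frames=[2,5]
Step 12: ref 2 → HIT, frames=[2,5]
Step 13: ref 3 → FAULT (evict 5), frames=[2,3]
Step 14: ref 2 → HIT, frames=[2,3]
Total faults: 7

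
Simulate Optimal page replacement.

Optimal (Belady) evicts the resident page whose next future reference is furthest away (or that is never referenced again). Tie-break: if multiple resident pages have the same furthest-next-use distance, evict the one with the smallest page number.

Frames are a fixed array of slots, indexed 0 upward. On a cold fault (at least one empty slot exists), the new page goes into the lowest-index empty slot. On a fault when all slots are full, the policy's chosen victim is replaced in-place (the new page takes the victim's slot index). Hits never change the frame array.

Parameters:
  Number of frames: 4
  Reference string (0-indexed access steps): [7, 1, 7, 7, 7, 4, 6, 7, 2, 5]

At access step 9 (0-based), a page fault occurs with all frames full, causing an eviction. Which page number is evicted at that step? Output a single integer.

Step 0: ref 7 -> FAULT, frames=[7,-,-,-]
Step 1: ref 1 -> FAULT, frames=[7,1,-,-]
Step 2: ref 7 -> HIT, frames=[7,1,-,-]
Step 3: ref 7 -> HIT, frames=[7,1,-,-]
Step 4: ref 7 -> HIT, frames=[7,1,-,-]
Step 5: ref 4 -> FAULT, frames=[7,1,4,-]
Step 6: ref 6 -> FAULT, frames=[7,1,4,6]
Step 7: ref 7 -> HIT, frames=[7,1,4,6]
Step 8: ref 2 -> FAULT, evict 1, frames=[7,2,4,6]
Step 9: ref 5 -> FAULT, evict 2, frames=[7,5,4,6]
At step 9: evicted page 2

Answer: 2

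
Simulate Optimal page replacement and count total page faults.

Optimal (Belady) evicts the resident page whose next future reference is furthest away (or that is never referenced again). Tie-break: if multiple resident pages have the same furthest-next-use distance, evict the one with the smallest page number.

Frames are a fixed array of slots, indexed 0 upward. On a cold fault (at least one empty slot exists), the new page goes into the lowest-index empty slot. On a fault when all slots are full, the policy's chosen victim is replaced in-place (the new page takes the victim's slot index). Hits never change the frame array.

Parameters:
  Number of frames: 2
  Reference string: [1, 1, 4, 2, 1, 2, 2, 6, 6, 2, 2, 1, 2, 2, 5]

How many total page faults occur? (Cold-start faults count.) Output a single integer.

Answer: 6

Derivation:
Step 0: ref 1 → FAULT, frames=[1,-]
Step 1: ref 1 → HIT, frames=[1,-]
Step 2: ref 4 → FAULT, frames=[1,4]
Step 3: ref 2 → FAULT (evict 4), frames=[1,2]
Step 4: ref 1 → HIT, frames=[1,2]
Step 5: ref 2 → HIT, frames=[1,2]
Step 6: ref 2 → HIT, frames=[1,2]
Step 7: ref 6 → FAULT (evict 1), frames=[6,2]
Step 8: ref 6 → HIT, frames=[6,2]
Step 9: ref 2 → HIT, frames=[6,2]
Step 10: ref 2 → HIT, frames=[6,2]
Step 11: ref 1 → FAULT (evict 6), frames=[1,2]
Step 12: ref 2 → HIT, frames=[1,2]
Step 13: ref 2 → HIT, frames=[1,2]
Step 14: ref 5 → FAULT (evict 1), frames=[5,2]
Total faults: 6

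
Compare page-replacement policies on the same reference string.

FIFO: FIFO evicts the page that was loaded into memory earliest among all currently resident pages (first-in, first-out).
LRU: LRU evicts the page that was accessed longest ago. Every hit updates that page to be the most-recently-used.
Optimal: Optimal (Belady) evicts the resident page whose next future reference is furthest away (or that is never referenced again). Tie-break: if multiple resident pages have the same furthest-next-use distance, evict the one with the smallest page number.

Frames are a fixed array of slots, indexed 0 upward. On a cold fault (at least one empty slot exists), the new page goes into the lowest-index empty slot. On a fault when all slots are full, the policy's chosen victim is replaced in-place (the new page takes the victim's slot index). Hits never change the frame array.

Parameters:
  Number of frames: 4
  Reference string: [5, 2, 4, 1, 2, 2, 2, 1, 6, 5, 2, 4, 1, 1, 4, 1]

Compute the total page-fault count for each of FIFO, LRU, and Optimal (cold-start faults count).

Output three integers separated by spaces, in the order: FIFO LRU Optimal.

Answer: 9 8 6

Derivation:
--- FIFO ---
  step 0: ref 5 -> FAULT, frames=[5,-,-,-] (faults so far: 1)
  step 1: ref 2 -> FAULT, frames=[5,2,-,-] (faults so far: 2)
  step 2: ref 4 -> FAULT, frames=[5,2,4,-] (faults so far: 3)
  step 3: ref 1 -> FAULT, frames=[5,2,4,1] (faults so far: 4)
  step 4: ref 2 -> HIT, frames=[5,2,4,1] (faults so far: 4)
  step 5: ref 2 -> HIT, frames=[5,2,4,1] (faults so far: 4)
  step 6: ref 2 -> HIT, frames=[5,2,4,1] (faults so far: 4)
  step 7: ref 1 -> HIT, frames=[5,2,4,1] (faults so far: 4)
  step 8: ref 6 -> FAULT, evict 5, frames=[6,2,4,1] (faults so far: 5)
  step 9: ref 5 -> FAULT, evict 2, frames=[6,5,4,1] (faults so far: 6)
  step 10: ref 2 -> FAULT, evict 4, frames=[6,5,2,1] (faults so far: 7)
  step 11: ref 4 -> FAULT, evict 1, frames=[6,5,2,4] (faults so far: 8)
  step 12: ref 1 -> FAULT, evict 6, frames=[1,5,2,4] (faults so far: 9)
  step 13: ref 1 -> HIT, frames=[1,5,2,4] (faults so far: 9)
  step 14: ref 4 -> HIT, frames=[1,5,2,4] (faults so far: 9)
  step 15: ref 1 -> HIT, frames=[1,5,2,4] (faults so far: 9)
  FIFO total faults: 9
--- LRU ---
  step 0: ref 5 -> FAULT, frames=[5,-,-,-] (faults so far: 1)
  step 1: ref 2 -> FAULT, frames=[5,2,-,-] (faults so far: 2)
  step 2: ref 4 -> FAULT, frames=[5,2,4,-] (faults so far: 3)
  step 3: ref 1 -> FAULT, frames=[5,2,4,1] (faults so far: 4)
  step 4: ref 2 -> HIT, frames=[5,2,4,1] (faults so far: 4)
  step 5: ref 2 -> HIT, frames=[5,2,4,1] (faults so far: 4)
  step 6: ref 2 -> HIT, frames=[5,2,4,1] (faults so far: 4)
  step 7: ref 1 -> HIT, frames=[5,2,4,1] (faults so far: 4)
  step 8: ref 6 -> FAULT, evict 5, frames=[6,2,4,1] (faults so far: 5)
  step 9: ref 5 -> FAULT, evict 4, frames=[6,2,5,1] (faults so far: 6)
  step 10: ref 2 -> HIT, frames=[6,2,5,1] (faults so far: 6)
  step 11: ref 4 -> FAULT, evict 1, frames=[6,2,5,4] (faults so far: 7)
  step 12: ref 1 -> FAULT, evict 6, frames=[1,2,5,4] (faults so far: 8)
  step 13: ref 1 -> HIT, frames=[1,2,5,4] (faults so far: 8)
  step 14: ref 4 -> HIT, frames=[1,2,5,4] (faults so far: 8)
  step 15: ref 1 -> HIT, frames=[1,2,5,4] (faults so far: 8)
  LRU total faults: 8
--- Optimal ---
  step 0: ref 5 -> FAULT, frames=[5,-,-,-] (faults so far: 1)
  step 1: ref 2 -> FAULT, frames=[5,2,-,-] (faults so far: 2)
  step 2: ref 4 -> FAULT, frames=[5,2,4,-] (faults so far: 3)
  step 3: ref 1 -> FAULT, frames=[5,2,4,1] (faults so far: 4)
  step 4: ref 2 -> HIT, frames=[5,2,4,1] (faults so far: 4)
  step 5: ref 2 -> HIT, frames=[5,2,4,1] (faults so far: 4)
  step 6: ref 2 -> HIT, frames=[5,2,4,1] (faults so far: 4)
  step 7: ref 1 -> HIT, frames=[5,2,4,1] (faults so far: 4)
  step 8: ref 6 -> FAULT, evict 1, frames=[5,2,4,6] (faults so far: 5)
  step 9: ref 5 -> HIT, frames=[5,2,4,6] (faults so far: 5)
  step 10: ref 2 -> HIT, frames=[5,2,4,6] (faults so far: 5)
  step 11: ref 4 -> HIT, frames=[5,2,4,6] (faults so far: 5)
  step 12: ref 1 -> FAULT, evict 2, frames=[5,1,4,6] (faults so far: 6)
  step 13: ref 1 -> HIT, frames=[5,1,4,6] (faults so far: 6)
  step 14: ref 4 -> HIT, frames=[5,1,4,6] (faults so far: 6)
  step 15: ref 1 -> HIT, frames=[5,1,4,6] (faults so far: 6)
  Optimal total faults: 6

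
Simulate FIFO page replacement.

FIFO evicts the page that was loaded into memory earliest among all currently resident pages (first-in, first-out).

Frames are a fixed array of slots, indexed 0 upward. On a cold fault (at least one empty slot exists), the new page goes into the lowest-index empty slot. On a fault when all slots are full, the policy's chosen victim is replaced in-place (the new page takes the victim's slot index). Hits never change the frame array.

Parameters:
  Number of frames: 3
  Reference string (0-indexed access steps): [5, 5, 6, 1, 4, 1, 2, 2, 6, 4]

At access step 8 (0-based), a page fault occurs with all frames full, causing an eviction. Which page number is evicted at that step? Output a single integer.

Answer: 1

Derivation:
Step 0: ref 5 -> FAULT, frames=[5,-,-]
Step 1: ref 5 -> HIT, frames=[5,-,-]
Step 2: ref 6 -> FAULT, frames=[5,6,-]
Step 3: ref 1 -> FAULT, frames=[5,6,1]
Step 4: ref 4 -> FAULT, evict 5, frames=[4,6,1]
Step 5: ref 1 -> HIT, frames=[4,6,1]
Step 6: ref 2 -> FAULT, evict 6, frames=[4,2,1]
Step 7: ref 2 -> HIT, frames=[4,2,1]
Step 8: ref 6 -> FAULT, evict 1, frames=[4,2,6]
At step 8: evicted page 1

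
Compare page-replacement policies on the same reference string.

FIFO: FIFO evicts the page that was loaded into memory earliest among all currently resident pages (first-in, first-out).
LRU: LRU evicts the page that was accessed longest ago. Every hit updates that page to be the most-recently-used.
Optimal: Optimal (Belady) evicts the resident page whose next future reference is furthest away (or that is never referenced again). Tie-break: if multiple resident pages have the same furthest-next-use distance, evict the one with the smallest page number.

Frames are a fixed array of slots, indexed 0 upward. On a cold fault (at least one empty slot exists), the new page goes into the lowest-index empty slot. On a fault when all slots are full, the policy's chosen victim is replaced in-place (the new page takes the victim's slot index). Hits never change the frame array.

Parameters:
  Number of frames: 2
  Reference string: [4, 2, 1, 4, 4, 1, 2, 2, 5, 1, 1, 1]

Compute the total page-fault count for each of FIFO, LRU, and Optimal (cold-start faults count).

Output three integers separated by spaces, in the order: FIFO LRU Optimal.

--- FIFO ---
  step 0: ref 4 -> FAULT, frames=[4,-] (faults so far: 1)
  step 1: ref 2 -> FAULT, frames=[4,2] (faults so far: 2)
  step 2: ref 1 -> FAULT, evict 4, frames=[1,2] (faults so far: 3)
  step 3: ref 4 -> FAULT, evict 2, frames=[1,4] (faults so far: 4)
  step 4: ref 4 -> HIT, frames=[1,4] (faults so far: 4)
  step 5: ref 1 -> HIT, frames=[1,4] (faults so far: 4)
  step 6: ref 2 -> FAULT, evict 1, frames=[2,4] (faults so far: 5)
  step 7: ref 2 -> HIT, frames=[2,4] (faults so far: 5)
  step 8: ref 5 -> FAULT, evict 4, frames=[2,5] (faults so far: 6)
  step 9: ref 1 -> FAULT, evict 2, frames=[1,5] (faults so far: 7)
  step 10: ref 1 -> HIT, frames=[1,5] (faults so far: 7)
  step 11: ref 1 -> HIT, frames=[1,5] (faults so far: 7)
  FIFO total faults: 7
--- LRU ---
  step 0: ref 4 -> FAULT, frames=[4,-] (faults so far: 1)
  step 1: ref 2 -> FAULT, frames=[4,2] (faults so far: 2)
  step 2: ref 1 -> FAULT, evict 4, frames=[1,2] (faults so far: 3)
  step 3: ref 4 -> FAULT, evict 2, frames=[1,4] (faults so far: 4)
  step 4: ref 4 -> HIT, frames=[1,4] (faults so far: 4)
  step 5: ref 1 -> HIT, frames=[1,4] (faults so far: 4)
  step 6: ref 2 -> FAULT, evict 4, frames=[1,2] (faults so far: 5)
  step 7: ref 2 -> HIT, frames=[1,2] (faults so far: 5)
  step 8: ref 5 -> FAULT, evict 1, frames=[5,2] (faults so far: 6)
  step 9: ref 1 -> FAULT, evict 2, frames=[5,1] (faults so far: 7)
  step 10: ref 1 -> HIT, frames=[5,1] (faults so far: 7)
  step 11: ref 1 -> HIT, frames=[5,1] (faults so far: 7)
  LRU total faults: 7
--- Optimal ---
  step 0: ref 4 -> FAULT, frames=[4,-] (faults so far: 1)
  step 1: ref 2 -> FAULT, frames=[4,2] (faults so far: 2)
  step 2: ref 1 -> FAULT, evict 2, frames=[4,1] (faults so far: 3)
  step 3: ref 4 -> HIT, frames=[4,1] (faults so far: 3)
  step 4: ref 4 -> HIT, frames=[4,1] (faults so far: 3)
  step 5: ref 1 -> HIT, frames=[4,1] (faults so far: 3)
  step 6: ref 2 -> FAULT, evict 4, frames=[2,1] (faults so far: 4)
  step 7: ref 2 -> HIT, frames=[2,1] (faults so far: 4)
  step 8: ref 5 -> FAULT, evict 2, frames=[5,1] (faults so far: 5)
  step 9: ref 1 -> HIT, frames=[5,1] (faults so far: 5)
  step 10: ref 1 -> HIT, frames=[5,1] (faults so far: 5)
  step 11: ref 1 -> HIT, frames=[5,1] (faults so far: 5)
  Optimal total faults: 5

Answer: 7 7 5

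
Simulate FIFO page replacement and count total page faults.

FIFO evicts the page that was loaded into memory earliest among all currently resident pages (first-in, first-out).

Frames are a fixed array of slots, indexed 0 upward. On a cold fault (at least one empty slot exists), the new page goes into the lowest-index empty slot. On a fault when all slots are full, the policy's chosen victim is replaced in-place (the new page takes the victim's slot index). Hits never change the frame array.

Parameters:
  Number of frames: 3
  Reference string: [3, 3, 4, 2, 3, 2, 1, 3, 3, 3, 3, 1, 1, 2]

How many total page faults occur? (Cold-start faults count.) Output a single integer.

Step 0: ref 3 → FAULT, frames=[3,-,-]
Step 1: ref 3 → HIT, frames=[3,-,-]
Step 2: ref 4 → FAULT, frames=[3,4,-]
Step 3: ref 2 → FAULT, frames=[3,4,2]
Step 4: ref 3 → HIT, frames=[3,4,2]
Step 5: ref 2 → HIT, frames=[3,4,2]
Step 6: ref 1 → FAULT (evict 3), frames=[1,4,2]
Step 7: ref 3 → FAULT (evict 4), frames=[1,3,2]
Step 8: ref 3 → HIT, frames=[1,3,2]
Step 9: ref 3 → HIT, frames=[1,3,2]
Step 10: ref 3 → HIT, frames=[1,3,2]
Step 11: ref 1 → HIT, frames=[1,3,2]
Step 12: ref 1 → HIT, frames=[1,3,2]
Step 13: ref 2 → HIT, frames=[1,3,2]
Total faults: 5

Answer: 5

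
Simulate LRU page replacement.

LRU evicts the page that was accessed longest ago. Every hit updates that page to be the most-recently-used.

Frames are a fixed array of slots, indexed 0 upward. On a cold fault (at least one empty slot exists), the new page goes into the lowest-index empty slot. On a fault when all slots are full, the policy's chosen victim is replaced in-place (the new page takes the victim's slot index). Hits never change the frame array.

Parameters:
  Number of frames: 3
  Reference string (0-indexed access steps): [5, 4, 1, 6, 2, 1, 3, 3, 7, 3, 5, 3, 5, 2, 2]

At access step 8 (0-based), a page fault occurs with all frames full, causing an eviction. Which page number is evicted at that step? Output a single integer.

Step 0: ref 5 -> FAULT, frames=[5,-,-]
Step 1: ref 4 -> FAULT, frames=[5,4,-]
Step 2: ref 1 -> FAULT, frames=[5,4,1]
Step 3: ref 6 -> FAULT, evict 5, frames=[6,4,1]
Step 4: ref 2 -> FAULT, evict 4, frames=[6,2,1]
Step 5: ref 1 -> HIT, frames=[6,2,1]
Step 6: ref 3 -> FAULT, evict 6, frames=[3,2,1]
Step 7: ref 3 -> HIT, frames=[3,2,1]
Step 8: ref 7 -> FAULT, evict 2, frames=[3,7,1]
At step 8: evicted page 2

Answer: 2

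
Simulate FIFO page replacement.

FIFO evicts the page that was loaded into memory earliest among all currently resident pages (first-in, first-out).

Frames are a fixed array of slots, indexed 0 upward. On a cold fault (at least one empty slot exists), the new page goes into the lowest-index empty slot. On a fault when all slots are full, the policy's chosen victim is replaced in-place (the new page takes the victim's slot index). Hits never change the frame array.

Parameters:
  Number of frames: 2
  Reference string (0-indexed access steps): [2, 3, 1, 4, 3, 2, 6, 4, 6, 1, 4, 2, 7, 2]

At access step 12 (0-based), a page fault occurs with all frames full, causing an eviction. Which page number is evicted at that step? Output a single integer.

Step 0: ref 2 -> FAULT, frames=[2,-]
Step 1: ref 3 -> FAULT, frames=[2,3]
Step 2: ref 1 -> FAULT, evict 2, frames=[1,3]
Step 3: ref 4 -> FAULT, evict 3, frames=[1,4]
Step 4: ref 3 -> FAULT, evict 1, frames=[3,4]
Step 5: ref 2 -> FAULT, evict 4, frames=[3,2]
Step 6: ref 6 -> FAULT, evict 3, frames=[6,2]
Step 7: ref 4 -> FAULT, evict 2, frames=[6,4]
Step 8: ref 6 -> HIT, frames=[6,4]
Step 9: ref 1 -> FAULT, evict 6, frames=[1,4]
Step 10: ref 4 -> HIT, frames=[1,4]
Step 11: ref 2 -> FAULT, evict 4, frames=[1,2]
Step 12: ref 7 -> FAULT, evict 1, frames=[7,2]
At step 12: evicted page 1

Answer: 1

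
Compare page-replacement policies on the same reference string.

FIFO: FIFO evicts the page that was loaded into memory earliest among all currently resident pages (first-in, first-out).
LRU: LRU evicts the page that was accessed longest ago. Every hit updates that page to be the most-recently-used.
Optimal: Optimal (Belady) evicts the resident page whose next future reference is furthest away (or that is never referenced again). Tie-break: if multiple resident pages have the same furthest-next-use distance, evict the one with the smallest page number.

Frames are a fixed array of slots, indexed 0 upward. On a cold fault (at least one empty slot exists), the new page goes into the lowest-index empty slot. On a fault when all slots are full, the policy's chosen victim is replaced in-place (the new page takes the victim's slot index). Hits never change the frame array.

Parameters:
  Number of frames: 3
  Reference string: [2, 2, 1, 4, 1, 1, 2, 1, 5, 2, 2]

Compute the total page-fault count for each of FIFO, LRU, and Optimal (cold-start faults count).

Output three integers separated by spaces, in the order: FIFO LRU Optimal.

Answer: 5 4 4

Derivation:
--- FIFO ---
  step 0: ref 2 -> FAULT, frames=[2,-,-] (faults so far: 1)
  step 1: ref 2 -> HIT, frames=[2,-,-] (faults so far: 1)
  step 2: ref 1 -> FAULT, frames=[2,1,-] (faults so far: 2)
  step 3: ref 4 -> FAULT, frames=[2,1,4] (faults so far: 3)
  step 4: ref 1 -> HIT, frames=[2,1,4] (faults so far: 3)
  step 5: ref 1 -> HIT, frames=[2,1,4] (faults so far: 3)
  step 6: ref 2 -> HIT, frames=[2,1,4] (faults so far: 3)
  step 7: ref 1 -> HIT, frames=[2,1,4] (faults so far: 3)
  step 8: ref 5 -> FAULT, evict 2, frames=[5,1,4] (faults so far: 4)
  step 9: ref 2 -> FAULT, evict 1, frames=[5,2,4] (faults so far: 5)
  step 10: ref 2 -> HIT, frames=[5,2,4] (faults so far: 5)
  FIFO total faults: 5
--- LRU ---
  step 0: ref 2 -> FAULT, frames=[2,-,-] (faults so far: 1)
  step 1: ref 2 -> HIT, frames=[2,-,-] (faults so far: 1)
  step 2: ref 1 -> FAULT, frames=[2,1,-] (faults so far: 2)
  step 3: ref 4 -> FAULT, frames=[2,1,4] (faults so far: 3)
  step 4: ref 1 -> HIT, frames=[2,1,4] (faults so far: 3)
  step 5: ref 1 -> HIT, frames=[2,1,4] (faults so far: 3)
  step 6: ref 2 -> HIT, frames=[2,1,4] (faults so far: 3)
  step 7: ref 1 -> HIT, frames=[2,1,4] (faults so far: 3)
  step 8: ref 5 -> FAULT, evict 4, frames=[2,1,5] (faults so far: 4)
  step 9: ref 2 -> HIT, frames=[2,1,5] (faults so far: 4)
  step 10: ref 2 -> HIT, frames=[2,1,5] (faults so far: 4)
  LRU total faults: 4
--- Optimal ---
  step 0: ref 2 -> FAULT, frames=[2,-,-] (faults so far: 1)
  step 1: ref 2 -> HIT, frames=[2,-,-] (faults so far: 1)
  step 2: ref 1 -> FAULT, frames=[2,1,-] (faults so far: 2)
  step 3: ref 4 -> FAULT, frames=[2,1,4] (faults so far: 3)
  step 4: ref 1 -> HIT, frames=[2,1,4] (faults so far: 3)
  step 5: ref 1 -> HIT, frames=[2,1,4] (faults so far: 3)
  step 6: ref 2 -> HIT, frames=[2,1,4] (faults so far: 3)
  step 7: ref 1 -> HIT, frames=[2,1,4] (faults so far: 3)
  step 8: ref 5 -> FAULT, evict 1, frames=[2,5,4] (faults so far: 4)
  step 9: ref 2 -> HIT, frames=[2,5,4] (faults so far: 4)
  step 10: ref 2 -> HIT, frames=[2,5,4] (faults so far: 4)
  Optimal total faults: 4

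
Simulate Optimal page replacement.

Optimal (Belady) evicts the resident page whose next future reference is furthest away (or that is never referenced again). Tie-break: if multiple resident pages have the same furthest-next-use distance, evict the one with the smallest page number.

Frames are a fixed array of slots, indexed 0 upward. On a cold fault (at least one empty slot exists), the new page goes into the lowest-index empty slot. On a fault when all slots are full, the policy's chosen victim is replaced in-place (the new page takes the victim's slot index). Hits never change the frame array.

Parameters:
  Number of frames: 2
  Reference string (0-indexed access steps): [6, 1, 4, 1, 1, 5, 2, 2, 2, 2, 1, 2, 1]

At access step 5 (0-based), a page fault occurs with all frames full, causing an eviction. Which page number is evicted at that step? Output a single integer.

Answer: 4

Derivation:
Step 0: ref 6 -> FAULT, frames=[6,-]
Step 1: ref 1 -> FAULT, frames=[6,1]
Step 2: ref 4 -> FAULT, evict 6, frames=[4,1]
Step 3: ref 1 -> HIT, frames=[4,1]
Step 4: ref 1 -> HIT, frames=[4,1]
Step 5: ref 5 -> FAULT, evict 4, frames=[5,1]
At step 5: evicted page 4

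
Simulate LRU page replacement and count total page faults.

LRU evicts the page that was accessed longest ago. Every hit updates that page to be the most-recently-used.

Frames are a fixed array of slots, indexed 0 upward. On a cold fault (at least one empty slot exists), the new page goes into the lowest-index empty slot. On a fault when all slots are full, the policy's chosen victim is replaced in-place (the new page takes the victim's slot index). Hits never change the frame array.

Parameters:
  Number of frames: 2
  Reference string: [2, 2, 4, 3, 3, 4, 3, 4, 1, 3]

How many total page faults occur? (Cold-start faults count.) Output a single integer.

Step 0: ref 2 → FAULT, frames=[2,-]
Step 1: ref 2 → HIT, frames=[2,-]
Step 2: ref 4 → FAULT, frames=[2,4]
Step 3: ref 3 → FAULT (evict 2), frames=[3,4]
Step 4: ref 3 → HIT, frames=[3,4]
Step 5: ref 4 → HIT, frames=[3,4]
Step 6: ref 3 → HIT, frames=[3,4]
Step 7: ref 4 → HIT, frames=[3,4]
Step 8: ref 1 → FAULT (evict 3), frames=[1,4]
Step 9: ref 3 → FAULT (evict 4), frames=[1,3]
Total faults: 5

Answer: 5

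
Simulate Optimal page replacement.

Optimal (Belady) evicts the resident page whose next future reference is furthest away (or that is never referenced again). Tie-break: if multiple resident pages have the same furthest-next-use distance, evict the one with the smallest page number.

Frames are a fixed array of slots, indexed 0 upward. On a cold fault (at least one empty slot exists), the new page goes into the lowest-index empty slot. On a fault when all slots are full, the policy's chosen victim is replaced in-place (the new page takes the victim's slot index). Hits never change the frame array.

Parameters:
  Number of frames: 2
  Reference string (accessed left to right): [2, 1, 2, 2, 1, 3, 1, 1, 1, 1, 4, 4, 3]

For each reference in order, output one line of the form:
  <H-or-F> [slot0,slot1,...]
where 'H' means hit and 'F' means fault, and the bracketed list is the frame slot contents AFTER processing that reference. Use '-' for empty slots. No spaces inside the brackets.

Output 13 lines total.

F [2,-]
F [2,1]
H [2,1]
H [2,1]
H [2,1]
F [3,1]
H [3,1]
H [3,1]
H [3,1]
H [3,1]
F [3,4]
H [3,4]
H [3,4]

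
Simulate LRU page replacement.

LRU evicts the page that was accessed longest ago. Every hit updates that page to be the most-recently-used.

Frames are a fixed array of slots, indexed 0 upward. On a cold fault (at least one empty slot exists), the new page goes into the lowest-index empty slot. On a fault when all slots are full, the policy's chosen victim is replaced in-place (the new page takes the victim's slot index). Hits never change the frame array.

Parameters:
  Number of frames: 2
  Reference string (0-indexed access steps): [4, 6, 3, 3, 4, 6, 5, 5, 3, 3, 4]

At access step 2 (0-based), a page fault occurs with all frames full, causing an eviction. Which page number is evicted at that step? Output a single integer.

Step 0: ref 4 -> FAULT, frames=[4,-]
Step 1: ref 6 -> FAULT, frames=[4,6]
Step 2: ref 3 -> FAULT, evict 4, frames=[3,6]
At step 2: evicted page 4

Answer: 4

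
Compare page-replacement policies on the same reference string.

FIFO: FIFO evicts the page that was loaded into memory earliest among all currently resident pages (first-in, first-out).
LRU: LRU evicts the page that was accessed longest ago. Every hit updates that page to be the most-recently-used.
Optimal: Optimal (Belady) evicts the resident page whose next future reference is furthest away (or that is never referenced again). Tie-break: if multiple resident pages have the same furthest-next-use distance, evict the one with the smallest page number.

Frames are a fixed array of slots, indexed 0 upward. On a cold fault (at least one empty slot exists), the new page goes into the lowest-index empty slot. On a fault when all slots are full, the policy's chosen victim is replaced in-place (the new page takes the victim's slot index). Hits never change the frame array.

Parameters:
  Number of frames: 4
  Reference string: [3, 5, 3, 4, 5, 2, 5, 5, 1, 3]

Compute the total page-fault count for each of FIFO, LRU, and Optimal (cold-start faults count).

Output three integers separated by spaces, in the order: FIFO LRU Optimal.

Answer: 6 6 5

Derivation:
--- FIFO ---
  step 0: ref 3 -> FAULT, frames=[3,-,-,-] (faults so far: 1)
  step 1: ref 5 -> FAULT, frames=[3,5,-,-] (faults so far: 2)
  step 2: ref 3 -> HIT, frames=[3,5,-,-] (faults so far: 2)
  step 3: ref 4 -> FAULT, frames=[3,5,4,-] (faults so far: 3)
  step 4: ref 5 -> HIT, frames=[3,5,4,-] (faults so far: 3)
  step 5: ref 2 -> FAULT, frames=[3,5,4,2] (faults so far: 4)
  step 6: ref 5 -> HIT, frames=[3,5,4,2] (faults so far: 4)
  step 7: ref 5 -> HIT, frames=[3,5,4,2] (faults so far: 4)
  step 8: ref 1 -> FAULT, evict 3, frames=[1,5,4,2] (faults so far: 5)
  step 9: ref 3 -> FAULT, evict 5, frames=[1,3,4,2] (faults so far: 6)
  FIFO total faults: 6
--- LRU ---
  step 0: ref 3 -> FAULT, frames=[3,-,-,-] (faults so far: 1)
  step 1: ref 5 -> FAULT, frames=[3,5,-,-] (faults so far: 2)
  step 2: ref 3 -> HIT, frames=[3,5,-,-] (faults so far: 2)
  step 3: ref 4 -> FAULT, frames=[3,5,4,-] (faults so far: 3)
  step 4: ref 5 -> HIT, frames=[3,5,4,-] (faults so far: 3)
  step 5: ref 2 -> FAULT, frames=[3,5,4,2] (faults so far: 4)
  step 6: ref 5 -> HIT, frames=[3,5,4,2] (faults so far: 4)
  step 7: ref 5 -> HIT, frames=[3,5,4,2] (faults so far: 4)
  step 8: ref 1 -> FAULT, evict 3, frames=[1,5,4,2] (faults so far: 5)
  step 9: ref 3 -> FAULT, evict 4, frames=[1,5,3,2] (faults so far: 6)
  LRU total faults: 6
--- Optimal ---
  step 0: ref 3 -> FAULT, frames=[3,-,-,-] (faults so far: 1)
  step 1: ref 5 -> FAULT, frames=[3,5,-,-] (faults so far: 2)
  step 2: ref 3 -> HIT, frames=[3,5,-,-] (faults so far: 2)
  step 3: ref 4 -> FAULT, frames=[3,5,4,-] (faults so far: 3)
  step 4: ref 5 -> HIT, frames=[3,5,4,-] (faults so far: 3)
  step 5: ref 2 -> FAULT, frames=[3,5,4,2] (faults so far: 4)
  step 6: ref 5 -> HIT, frames=[3,5,4,2] (faults so far: 4)
  step 7: ref 5 -> HIT, frames=[3,5,4,2] (faults so far: 4)
  step 8: ref 1 -> FAULT, evict 2, frames=[3,5,4,1] (faults so far: 5)
  step 9: ref 3 -> HIT, frames=[3,5,4,1] (faults so far: 5)
  Optimal total faults: 5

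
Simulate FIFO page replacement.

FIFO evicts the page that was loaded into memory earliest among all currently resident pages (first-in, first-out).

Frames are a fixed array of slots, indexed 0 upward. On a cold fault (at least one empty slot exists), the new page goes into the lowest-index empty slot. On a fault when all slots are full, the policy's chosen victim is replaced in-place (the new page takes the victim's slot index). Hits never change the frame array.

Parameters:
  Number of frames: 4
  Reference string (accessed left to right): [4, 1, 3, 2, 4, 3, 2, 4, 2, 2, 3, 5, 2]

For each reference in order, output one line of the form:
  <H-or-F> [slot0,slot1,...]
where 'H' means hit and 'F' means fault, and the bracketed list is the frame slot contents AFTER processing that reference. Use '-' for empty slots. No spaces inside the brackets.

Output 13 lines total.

F [4,-,-,-]
F [4,1,-,-]
F [4,1,3,-]
F [4,1,3,2]
H [4,1,3,2]
H [4,1,3,2]
H [4,1,3,2]
H [4,1,3,2]
H [4,1,3,2]
H [4,1,3,2]
H [4,1,3,2]
F [5,1,3,2]
H [5,1,3,2]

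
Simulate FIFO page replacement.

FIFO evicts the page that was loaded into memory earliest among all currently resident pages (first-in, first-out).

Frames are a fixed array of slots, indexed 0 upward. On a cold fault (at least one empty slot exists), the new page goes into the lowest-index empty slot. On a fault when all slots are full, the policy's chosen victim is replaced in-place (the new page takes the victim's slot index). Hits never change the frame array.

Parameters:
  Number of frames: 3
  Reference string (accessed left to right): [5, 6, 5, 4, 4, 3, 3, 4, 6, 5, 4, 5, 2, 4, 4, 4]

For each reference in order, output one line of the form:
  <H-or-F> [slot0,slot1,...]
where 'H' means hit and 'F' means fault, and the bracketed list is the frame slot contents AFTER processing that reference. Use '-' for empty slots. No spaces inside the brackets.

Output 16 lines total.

F [5,-,-]
F [5,6,-]
H [5,6,-]
F [5,6,4]
H [5,6,4]
F [3,6,4]
H [3,6,4]
H [3,6,4]
H [3,6,4]
F [3,5,4]
H [3,5,4]
H [3,5,4]
F [3,5,2]
F [4,5,2]
H [4,5,2]
H [4,5,2]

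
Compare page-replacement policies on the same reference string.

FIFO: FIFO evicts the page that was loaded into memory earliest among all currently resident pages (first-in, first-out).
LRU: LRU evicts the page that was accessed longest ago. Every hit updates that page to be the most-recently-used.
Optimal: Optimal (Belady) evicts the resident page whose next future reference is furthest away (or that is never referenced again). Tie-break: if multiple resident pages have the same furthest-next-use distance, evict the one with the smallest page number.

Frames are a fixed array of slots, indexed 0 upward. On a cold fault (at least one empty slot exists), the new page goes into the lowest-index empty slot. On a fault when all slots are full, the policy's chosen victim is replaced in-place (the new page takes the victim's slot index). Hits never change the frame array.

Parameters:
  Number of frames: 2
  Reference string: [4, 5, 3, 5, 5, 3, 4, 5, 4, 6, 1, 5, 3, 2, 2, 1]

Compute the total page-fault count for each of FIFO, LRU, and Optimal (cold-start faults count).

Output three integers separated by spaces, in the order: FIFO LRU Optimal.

Answer: 11 11 8

Derivation:
--- FIFO ---
  step 0: ref 4 -> FAULT, frames=[4,-] (faults so far: 1)
  step 1: ref 5 -> FAULT, frames=[4,5] (faults so far: 2)
  step 2: ref 3 -> FAULT, evict 4, frames=[3,5] (faults so far: 3)
  step 3: ref 5 -> HIT, frames=[3,5] (faults so far: 3)
  step 4: ref 5 -> HIT, frames=[3,5] (faults so far: 3)
  step 5: ref 3 -> HIT, frames=[3,5] (faults so far: 3)
  step 6: ref 4 -> FAULT, evict 5, frames=[3,4] (faults so far: 4)
  step 7: ref 5 -> FAULT, evict 3, frames=[5,4] (faults so far: 5)
  step 8: ref 4 -> HIT, frames=[5,4] (faults so far: 5)
  step 9: ref 6 -> FAULT, evict 4, frames=[5,6] (faults so far: 6)
  step 10: ref 1 -> FAULT, evict 5, frames=[1,6] (faults so far: 7)
  step 11: ref 5 -> FAULT, evict 6, frames=[1,5] (faults so far: 8)
  step 12: ref 3 -> FAULT, evict 1, frames=[3,5] (faults so far: 9)
  step 13: ref 2 -> FAULT, evict 5, frames=[3,2] (faults so far: 10)
  step 14: ref 2 -> HIT, frames=[3,2] (faults so far: 10)
  step 15: ref 1 -> FAULT, evict 3, frames=[1,2] (faults so far: 11)
  FIFO total faults: 11
--- LRU ---
  step 0: ref 4 -> FAULT, frames=[4,-] (faults so far: 1)
  step 1: ref 5 -> FAULT, frames=[4,5] (faults so far: 2)
  step 2: ref 3 -> FAULT, evict 4, frames=[3,5] (faults so far: 3)
  step 3: ref 5 -> HIT, frames=[3,5] (faults so far: 3)
  step 4: ref 5 -> HIT, frames=[3,5] (faults so far: 3)
  step 5: ref 3 -> HIT, frames=[3,5] (faults so far: 3)
  step 6: ref 4 -> FAULT, evict 5, frames=[3,4] (faults so far: 4)
  step 7: ref 5 -> FAULT, evict 3, frames=[5,4] (faults so far: 5)
  step 8: ref 4 -> HIT, frames=[5,4] (faults so far: 5)
  step 9: ref 6 -> FAULT, evict 5, frames=[6,4] (faults so far: 6)
  step 10: ref 1 -> FAULT, evict 4, frames=[6,1] (faults so far: 7)
  step 11: ref 5 -> FAULT, evict 6, frames=[5,1] (faults so far: 8)
  step 12: ref 3 -> FAULT, evict 1, frames=[5,3] (faults so far: 9)
  step 13: ref 2 -> FAULT, evict 5, frames=[2,3] (faults so far: 10)
  step 14: ref 2 -> HIT, frames=[2,3] (faults so far: 10)
  step 15: ref 1 -> FAULT, evict 3, frames=[2,1] (faults so far: 11)
  LRU total faults: 11
--- Optimal ---
  step 0: ref 4 -> FAULT, frames=[4,-] (faults so far: 1)
  step 1: ref 5 -> FAULT, frames=[4,5] (faults so far: 2)
  step 2: ref 3 -> FAULT, evict 4, frames=[3,5] (faults so far: 3)
  step 3: ref 5 -> HIT, frames=[3,5] (faults so far: 3)
  step 4: ref 5 -> HIT, frames=[3,5] (faults so far: 3)
  step 5: ref 3 -> HIT, frames=[3,5] (faults so far: 3)
  step 6: ref 4 -> FAULT, evict 3, frames=[4,5] (faults so far: 4)
  step 7: ref 5 -> HIT, frames=[4,5] (faults so far: 4)
  step 8: ref 4 -> HIT, frames=[4,5] (faults so far: 4)
  step 9: ref 6 -> FAULT, evict 4, frames=[6,5] (faults so far: 5)
  step 10: ref 1 -> FAULT, evict 6, frames=[1,5] (faults so far: 6)
  step 11: ref 5 -> HIT, frames=[1,5] (faults so far: 6)
  step 12: ref 3 -> FAULT, evict 5, frames=[1,3] (faults so far: 7)
  step 13: ref 2 -> FAULT, evict 3, frames=[1,2] (faults so far: 8)
  step 14: ref 2 -> HIT, frames=[1,2] (faults so far: 8)
  step 15: ref 1 -> HIT, frames=[1,2] (faults so far: 8)
  Optimal total faults: 8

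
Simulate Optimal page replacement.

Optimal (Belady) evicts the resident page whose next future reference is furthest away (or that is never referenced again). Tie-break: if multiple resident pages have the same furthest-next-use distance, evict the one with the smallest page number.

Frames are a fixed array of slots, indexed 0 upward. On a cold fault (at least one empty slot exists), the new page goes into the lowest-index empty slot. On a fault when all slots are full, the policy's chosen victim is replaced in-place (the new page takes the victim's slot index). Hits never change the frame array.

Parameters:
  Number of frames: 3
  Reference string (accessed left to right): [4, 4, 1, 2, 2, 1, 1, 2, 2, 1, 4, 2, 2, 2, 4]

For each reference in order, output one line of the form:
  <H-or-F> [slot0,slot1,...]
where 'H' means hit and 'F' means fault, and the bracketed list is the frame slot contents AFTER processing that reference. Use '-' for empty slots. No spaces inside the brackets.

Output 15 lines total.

F [4,-,-]
H [4,-,-]
F [4,1,-]
F [4,1,2]
H [4,1,2]
H [4,1,2]
H [4,1,2]
H [4,1,2]
H [4,1,2]
H [4,1,2]
H [4,1,2]
H [4,1,2]
H [4,1,2]
H [4,1,2]
H [4,1,2]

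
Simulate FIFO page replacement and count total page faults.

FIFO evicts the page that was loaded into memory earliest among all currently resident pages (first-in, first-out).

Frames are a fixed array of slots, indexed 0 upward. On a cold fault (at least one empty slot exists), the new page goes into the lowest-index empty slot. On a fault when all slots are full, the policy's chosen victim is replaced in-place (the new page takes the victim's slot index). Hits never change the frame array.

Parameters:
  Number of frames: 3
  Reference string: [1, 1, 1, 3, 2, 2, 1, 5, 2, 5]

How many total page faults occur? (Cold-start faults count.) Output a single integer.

Answer: 4

Derivation:
Step 0: ref 1 → FAULT, frames=[1,-,-]
Step 1: ref 1 → HIT, frames=[1,-,-]
Step 2: ref 1 → HIT, frames=[1,-,-]
Step 3: ref 3 → FAULT, frames=[1,3,-]
Step 4: ref 2 → FAULT, frames=[1,3,2]
Step 5: ref 2 → HIT, frames=[1,3,2]
Step 6: ref 1 → HIT, frames=[1,3,2]
Step 7: ref 5 → FAULT (evict 1), frames=[5,3,2]
Step 8: ref 2 → HIT, frames=[5,3,2]
Step 9: ref 5 → HIT, frames=[5,3,2]
Total faults: 4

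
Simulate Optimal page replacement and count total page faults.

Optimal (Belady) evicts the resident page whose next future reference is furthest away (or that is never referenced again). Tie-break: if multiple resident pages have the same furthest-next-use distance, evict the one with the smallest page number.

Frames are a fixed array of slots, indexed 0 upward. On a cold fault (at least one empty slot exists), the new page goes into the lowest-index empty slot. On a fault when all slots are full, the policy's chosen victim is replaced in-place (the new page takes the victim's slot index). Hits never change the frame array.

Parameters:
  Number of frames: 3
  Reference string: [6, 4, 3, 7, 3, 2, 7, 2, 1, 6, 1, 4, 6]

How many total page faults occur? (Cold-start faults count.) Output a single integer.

Step 0: ref 6 → FAULT, frames=[6,-,-]
Step 1: ref 4 → FAULT, frames=[6,4,-]
Step 2: ref 3 → FAULT, frames=[6,4,3]
Step 3: ref 7 → FAULT (evict 4), frames=[6,7,3]
Step 4: ref 3 → HIT, frames=[6,7,3]
Step 5: ref 2 → FAULT (evict 3), frames=[6,7,2]
Step 6: ref 7 → HIT, frames=[6,7,2]
Step 7: ref 2 → HIT, frames=[6,7,2]
Step 8: ref 1 → FAULT (evict 2), frames=[6,7,1]
Step 9: ref 6 → HIT, frames=[6,7,1]
Step 10: ref 1 → HIT, frames=[6,7,1]
Step 11: ref 4 → FAULT (evict 1), frames=[6,7,4]
Step 12: ref 6 → HIT, frames=[6,7,4]
Total faults: 7

Answer: 7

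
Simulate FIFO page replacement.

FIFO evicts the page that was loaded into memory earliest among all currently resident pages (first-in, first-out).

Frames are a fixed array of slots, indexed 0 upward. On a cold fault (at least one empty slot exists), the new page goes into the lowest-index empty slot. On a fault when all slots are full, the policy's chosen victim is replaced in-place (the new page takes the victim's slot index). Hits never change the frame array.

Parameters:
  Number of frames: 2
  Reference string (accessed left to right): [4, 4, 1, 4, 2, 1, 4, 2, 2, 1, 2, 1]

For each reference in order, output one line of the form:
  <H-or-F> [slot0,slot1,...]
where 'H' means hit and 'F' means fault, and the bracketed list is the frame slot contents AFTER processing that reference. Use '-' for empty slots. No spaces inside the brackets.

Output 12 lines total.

F [4,-]
H [4,-]
F [4,1]
H [4,1]
F [2,1]
H [2,1]
F [2,4]
H [2,4]
H [2,4]
F [1,4]
F [1,2]
H [1,2]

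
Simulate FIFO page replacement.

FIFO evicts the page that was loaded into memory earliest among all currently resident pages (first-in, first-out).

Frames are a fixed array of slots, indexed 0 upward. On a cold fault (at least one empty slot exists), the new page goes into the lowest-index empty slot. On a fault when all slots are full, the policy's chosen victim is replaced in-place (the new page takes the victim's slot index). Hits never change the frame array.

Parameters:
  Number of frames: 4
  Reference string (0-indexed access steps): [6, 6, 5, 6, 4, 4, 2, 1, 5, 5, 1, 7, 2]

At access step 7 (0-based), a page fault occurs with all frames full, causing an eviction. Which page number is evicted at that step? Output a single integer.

Answer: 6

Derivation:
Step 0: ref 6 -> FAULT, frames=[6,-,-,-]
Step 1: ref 6 -> HIT, frames=[6,-,-,-]
Step 2: ref 5 -> FAULT, frames=[6,5,-,-]
Step 3: ref 6 -> HIT, frames=[6,5,-,-]
Step 4: ref 4 -> FAULT, frames=[6,5,4,-]
Step 5: ref 4 -> HIT, frames=[6,5,4,-]
Step 6: ref 2 -> FAULT, frames=[6,5,4,2]
Step 7: ref 1 -> FAULT, evict 6, frames=[1,5,4,2]
At step 7: evicted page 6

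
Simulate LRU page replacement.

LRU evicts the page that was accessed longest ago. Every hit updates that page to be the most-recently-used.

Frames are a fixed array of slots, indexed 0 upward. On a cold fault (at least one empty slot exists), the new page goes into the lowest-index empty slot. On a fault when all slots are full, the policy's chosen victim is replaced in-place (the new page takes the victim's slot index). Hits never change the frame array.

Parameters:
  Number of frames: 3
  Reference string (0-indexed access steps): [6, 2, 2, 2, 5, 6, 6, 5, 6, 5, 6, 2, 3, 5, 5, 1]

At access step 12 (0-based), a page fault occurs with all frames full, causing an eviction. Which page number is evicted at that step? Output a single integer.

Step 0: ref 6 -> FAULT, frames=[6,-,-]
Step 1: ref 2 -> FAULT, frames=[6,2,-]
Step 2: ref 2 -> HIT, frames=[6,2,-]
Step 3: ref 2 -> HIT, frames=[6,2,-]
Step 4: ref 5 -> FAULT, frames=[6,2,5]
Step 5: ref 6 -> HIT, frames=[6,2,5]
Step 6: ref 6 -> HIT, frames=[6,2,5]
Step 7: ref 5 -> HIT, frames=[6,2,5]
Step 8: ref 6 -> HIT, frames=[6,2,5]
Step 9: ref 5 -> HIT, frames=[6,2,5]
Step 10: ref 6 -> HIT, frames=[6,2,5]
Step 11: ref 2 -> HIT, frames=[6,2,5]
Step 12: ref 3 -> FAULT, evict 5, frames=[6,2,3]
At step 12: evicted page 5

Answer: 5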